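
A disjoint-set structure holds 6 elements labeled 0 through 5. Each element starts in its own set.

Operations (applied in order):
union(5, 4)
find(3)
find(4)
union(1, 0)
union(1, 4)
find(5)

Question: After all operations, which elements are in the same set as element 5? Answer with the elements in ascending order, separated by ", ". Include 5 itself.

Step 1: union(5, 4) -> merged; set of 5 now {4, 5}
Step 2: find(3) -> no change; set of 3 is {3}
Step 3: find(4) -> no change; set of 4 is {4, 5}
Step 4: union(1, 0) -> merged; set of 1 now {0, 1}
Step 5: union(1, 4) -> merged; set of 1 now {0, 1, 4, 5}
Step 6: find(5) -> no change; set of 5 is {0, 1, 4, 5}
Component of 5: {0, 1, 4, 5}

Answer: 0, 1, 4, 5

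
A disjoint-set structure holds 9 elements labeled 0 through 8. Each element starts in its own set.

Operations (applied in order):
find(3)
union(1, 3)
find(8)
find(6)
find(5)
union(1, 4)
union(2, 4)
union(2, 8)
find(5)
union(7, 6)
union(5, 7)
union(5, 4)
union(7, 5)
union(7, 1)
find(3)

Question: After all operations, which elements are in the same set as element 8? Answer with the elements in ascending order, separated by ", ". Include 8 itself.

Step 1: find(3) -> no change; set of 3 is {3}
Step 2: union(1, 3) -> merged; set of 1 now {1, 3}
Step 3: find(8) -> no change; set of 8 is {8}
Step 4: find(6) -> no change; set of 6 is {6}
Step 5: find(5) -> no change; set of 5 is {5}
Step 6: union(1, 4) -> merged; set of 1 now {1, 3, 4}
Step 7: union(2, 4) -> merged; set of 2 now {1, 2, 3, 4}
Step 8: union(2, 8) -> merged; set of 2 now {1, 2, 3, 4, 8}
Step 9: find(5) -> no change; set of 5 is {5}
Step 10: union(7, 6) -> merged; set of 7 now {6, 7}
Step 11: union(5, 7) -> merged; set of 5 now {5, 6, 7}
Step 12: union(5, 4) -> merged; set of 5 now {1, 2, 3, 4, 5, 6, 7, 8}
Step 13: union(7, 5) -> already same set; set of 7 now {1, 2, 3, 4, 5, 6, 7, 8}
Step 14: union(7, 1) -> already same set; set of 7 now {1, 2, 3, 4, 5, 6, 7, 8}
Step 15: find(3) -> no change; set of 3 is {1, 2, 3, 4, 5, 6, 7, 8}
Component of 8: {1, 2, 3, 4, 5, 6, 7, 8}

Answer: 1, 2, 3, 4, 5, 6, 7, 8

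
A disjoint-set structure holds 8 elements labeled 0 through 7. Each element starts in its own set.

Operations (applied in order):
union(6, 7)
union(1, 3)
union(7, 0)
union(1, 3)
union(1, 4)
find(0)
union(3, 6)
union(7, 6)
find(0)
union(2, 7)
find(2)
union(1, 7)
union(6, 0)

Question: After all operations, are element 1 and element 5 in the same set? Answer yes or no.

Answer: no

Derivation:
Step 1: union(6, 7) -> merged; set of 6 now {6, 7}
Step 2: union(1, 3) -> merged; set of 1 now {1, 3}
Step 3: union(7, 0) -> merged; set of 7 now {0, 6, 7}
Step 4: union(1, 3) -> already same set; set of 1 now {1, 3}
Step 5: union(1, 4) -> merged; set of 1 now {1, 3, 4}
Step 6: find(0) -> no change; set of 0 is {0, 6, 7}
Step 7: union(3, 6) -> merged; set of 3 now {0, 1, 3, 4, 6, 7}
Step 8: union(7, 6) -> already same set; set of 7 now {0, 1, 3, 4, 6, 7}
Step 9: find(0) -> no change; set of 0 is {0, 1, 3, 4, 6, 7}
Step 10: union(2, 7) -> merged; set of 2 now {0, 1, 2, 3, 4, 6, 7}
Step 11: find(2) -> no change; set of 2 is {0, 1, 2, 3, 4, 6, 7}
Step 12: union(1, 7) -> already same set; set of 1 now {0, 1, 2, 3, 4, 6, 7}
Step 13: union(6, 0) -> already same set; set of 6 now {0, 1, 2, 3, 4, 6, 7}
Set of 1: {0, 1, 2, 3, 4, 6, 7}; 5 is not a member.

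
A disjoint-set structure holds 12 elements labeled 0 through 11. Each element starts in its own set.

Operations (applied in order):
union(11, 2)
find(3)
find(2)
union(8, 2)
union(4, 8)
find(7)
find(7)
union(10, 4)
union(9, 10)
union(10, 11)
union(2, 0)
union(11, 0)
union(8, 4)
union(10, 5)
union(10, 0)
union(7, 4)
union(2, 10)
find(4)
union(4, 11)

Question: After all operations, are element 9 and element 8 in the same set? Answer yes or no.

Step 1: union(11, 2) -> merged; set of 11 now {2, 11}
Step 2: find(3) -> no change; set of 3 is {3}
Step 3: find(2) -> no change; set of 2 is {2, 11}
Step 4: union(8, 2) -> merged; set of 8 now {2, 8, 11}
Step 5: union(4, 8) -> merged; set of 4 now {2, 4, 8, 11}
Step 6: find(7) -> no change; set of 7 is {7}
Step 7: find(7) -> no change; set of 7 is {7}
Step 8: union(10, 4) -> merged; set of 10 now {2, 4, 8, 10, 11}
Step 9: union(9, 10) -> merged; set of 9 now {2, 4, 8, 9, 10, 11}
Step 10: union(10, 11) -> already same set; set of 10 now {2, 4, 8, 9, 10, 11}
Step 11: union(2, 0) -> merged; set of 2 now {0, 2, 4, 8, 9, 10, 11}
Step 12: union(11, 0) -> already same set; set of 11 now {0, 2, 4, 8, 9, 10, 11}
Step 13: union(8, 4) -> already same set; set of 8 now {0, 2, 4, 8, 9, 10, 11}
Step 14: union(10, 5) -> merged; set of 10 now {0, 2, 4, 5, 8, 9, 10, 11}
Step 15: union(10, 0) -> already same set; set of 10 now {0, 2, 4, 5, 8, 9, 10, 11}
Step 16: union(7, 4) -> merged; set of 7 now {0, 2, 4, 5, 7, 8, 9, 10, 11}
Step 17: union(2, 10) -> already same set; set of 2 now {0, 2, 4, 5, 7, 8, 9, 10, 11}
Step 18: find(4) -> no change; set of 4 is {0, 2, 4, 5, 7, 8, 9, 10, 11}
Step 19: union(4, 11) -> already same set; set of 4 now {0, 2, 4, 5, 7, 8, 9, 10, 11}
Set of 9: {0, 2, 4, 5, 7, 8, 9, 10, 11}; 8 is a member.

Answer: yes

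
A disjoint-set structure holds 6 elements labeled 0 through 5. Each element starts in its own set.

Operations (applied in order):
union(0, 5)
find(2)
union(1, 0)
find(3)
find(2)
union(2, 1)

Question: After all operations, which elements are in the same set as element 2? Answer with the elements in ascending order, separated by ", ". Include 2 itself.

Answer: 0, 1, 2, 5

Derivation:
Step 1: union(0, 5) -> merged; set of 0 now {0, 5}
Step 2: find(2) -> no change; set of 2 is {2}
Step 3: union(1, 0) -> merged; set of 1 now {0, 1, 5}
Step 4: find(3) -> no change; set of 3 is {3}
Step 5: find(2) -> no change; set of 2 is {2}
Step 6: union(2, 1) -> merged; set of 2 now {0, 1, 2, 5}
Component of 2: {0, 1, 2, 5}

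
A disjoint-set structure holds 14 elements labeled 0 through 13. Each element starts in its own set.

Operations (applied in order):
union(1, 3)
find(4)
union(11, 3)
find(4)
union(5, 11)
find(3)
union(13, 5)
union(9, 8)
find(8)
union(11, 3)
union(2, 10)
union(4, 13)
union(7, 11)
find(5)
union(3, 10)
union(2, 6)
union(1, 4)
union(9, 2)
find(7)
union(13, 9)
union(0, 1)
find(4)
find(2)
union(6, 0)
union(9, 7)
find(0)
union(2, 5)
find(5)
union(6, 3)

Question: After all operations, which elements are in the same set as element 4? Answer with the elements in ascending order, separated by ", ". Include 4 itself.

Answer: 0, 1, 2, 3, 4, 5, 6, 7, 8, 9, 10, 11, 13

Derivation:
Step 1: union(1, 3) -> merged; set of 1 now {1, 3}
Step 2: find(4) -> no change; set of 4 is {4}
Step 3: union(11, 3) -> merged; set of 11 now {1, 3, 11}
Step 4: find(4) -> no change; set of 4 is {4}
Step 5: union(5, 11) -> merged; set of 5 now {1, 3, 5, 11}
Step 6: find(3) -> no change; set of 3 is {1, 3, 5, 11}
Step 7: union(13, 5) -> merged; set of 13 now {1, 3, 5, 11, 13}
Step 8: union(9, 8) -> merged; set of 9 now {8, 9}
Step 9: find(8) -> no change; set of 8 is {8, 9}
Step 10: union(11, 3) -> already same set; set of 11 now {1, 3, 5, 11, 13}
Step 11: union(2, 10) -> merged; set of 2 now {2, 10}
Step 12: union(4, 13) -> merged; set of 4 now {1, 3, 4, 5, 11, 13}
Step 13: union(7, 11) -> merged; set of 7 now {1, 3, 4, 5, 7, 11, 13}
Step 14: find(5) -> no change; set of 5 is {1, 3, 4, 5, 7, 11, 13}
Step 15: union(3, 10) -> merged; set of 3 now {1, 2, 3, 4, 5, 7, 10, 11, 13}
Step 16: union(2, 6) -> merged; set of 2 now {1, 2, 3, 4, 5, 6, 7, 10, 11, 13}
Step 17: union(1, 4) -> already same set; set of 1 now {1, 2, 3, 4, 5, 6, 7, 10, 11, 13}
Step 18: union(9, 2) -> merged; set of 9 now {1, 2, 3, 4, 5, 6, 7, 8, 9, 10, 11, 13}
Step 19: find(7) -> no change; set of 7 is {1, 2, 3, 4, 5, 6, 7, 8, 9, 10, 11, 13}
Step 20: union(13, 9) -> already same set; set of 13 now {1, 2, 3, 4, 5, 6, 7, 8, 9, 10, 11, 13}
Step 21: union(0, 1) -> merged; set of 0 now {0, 1, 2, 3, 4, 5, 6, 7, 8, 9, 10, 11, 13}
Step 22: find(4) -> no change; set of 4 is {0, 1, 2, 3, 4, 5, 6, 7, 8, 9, 10, 11, 13}
Step 23: find(2) -> no change; set of 2 is {0, 1, 2, 3, 4, 5, 6, 7, 8, 9, 10, 11, 13}
Step 24: union(6, 0) -> already same set; set of 6 now {0, 1, 2, 3, 4, 5, 6, 7, 8, 9, 10, 11, 13}
Step 25: union(9, 7) -> already same set; set of 9 now {0, 1, 2, 3, 4, 5, 6, 7, 8, 9, 10, 11, 13}
Step 26: find(0) -> no change; set of 0 is {0, 1, 2, 3, 4, 5, 6, 7, 8, 9, 10, 11, 13}
Step 27: union(2, 5) -> already same set; set of 2 now {0, 1, 2, 3, 4, 5, 6, 7, 8, 9, 10, 11, 13}
Step 28: find(5) -> no change; set of 5 is {0, 1, 2, 3, 4, 5, 6, 7, 8, 9, 10, 11, 13}
Step 29: union(6, 3) -> already same set; set of 6 now {0, 1, 2, 3, 4, 5, 6, 7, 8, 9, 10, 11, 13}
Component of 4: {0, 1, 2, 3, 4, 5, 6, 7, 8, 9, 10, 11, 13}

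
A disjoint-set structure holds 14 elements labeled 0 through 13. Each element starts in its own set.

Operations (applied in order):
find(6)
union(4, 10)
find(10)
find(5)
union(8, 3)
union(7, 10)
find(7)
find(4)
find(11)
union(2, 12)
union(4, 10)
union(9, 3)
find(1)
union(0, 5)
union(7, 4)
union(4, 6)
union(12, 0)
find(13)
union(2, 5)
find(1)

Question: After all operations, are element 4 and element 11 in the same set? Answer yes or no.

Step 1: find(6) -> no change; set of 6 is {6}
Step 2: union(4, 10) -> merged; set of 4 now {4, 10}
Step 3: find(10) -> no change; set of 10 is {4, 10}
Step 4: find(5) -> no change; set of 5 is {5}
Step 5: union(8, 3) -> merged; set of 8 now {3, 8}
Step 6: union(7, 10) -> merged; set of 7 now {4, 7, 10}
Step 7: find(7) -> no change; set of 7 is {4, 7, 10}
Step 8: find(4) -> no change; set of 4 is {4, 7, 10}
Step 9: find(11) -> no change; set of 11 is {11}
Step 10: union(2, 12) -> merged; set of 2 now {2, 12}
Step 11: union(4, 10) -> already same set; set of 4 now {4, 7, 10}
Step 12: union(9, 3) -> merged; set of 9 now {3, 8, 9}
Step 13: find(1) -> no change; set of 1 is {1}
Step 14: union(0, 5) -> merged; set of 0 now {0, 5}
Step 15: union(7, 4) -> already same set; set of 7 now {4, 7, 10}
Step 16: union(4, 6) -> merged; set of 4 now {4, 6, 7, 10}
Step 17: union(12, 0) -> merged; set of 12 now {0, 2, 5, 12}
Step 18: find(13) -> no change; set of 13 is {13}
Step 19: union(2, 5) -> already same set; set of 2 now {0, 2, 5, 12}
Step 20: find(1) -> no change; set of 1 is {1}
Set of 4: {4, 6, 7, 10}; 11 is not a member.

Answer: no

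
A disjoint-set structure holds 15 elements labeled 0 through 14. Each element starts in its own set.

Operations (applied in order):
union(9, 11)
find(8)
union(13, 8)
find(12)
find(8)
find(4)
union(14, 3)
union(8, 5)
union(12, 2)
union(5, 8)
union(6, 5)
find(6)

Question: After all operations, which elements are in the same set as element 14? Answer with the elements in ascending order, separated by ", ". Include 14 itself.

Answer: 3, 14

Derivation:
Step 1: union(9, 11) -> merged; set of 9 now {9, 11}
Step 2: find(8) -> no change; set of 8 is {8}
Step 3: union(13, 8) -> merged; set of 13 now {8, 13}
Step 4: find(12) -> no change; set of 12 is {12}
Step 5: find(8) -> no change; set of 8 is {8, 13}
Step 6: find(4) -> no change; set of 4 is {4}
Step 7: union(14, 3) -> merged; set of 14 now {3, 14}
Step 8: union(8, 5) -> merged; set of 8 now {5, 8, 13}
Step 9: union(12, 2) -> merged; set of 12 now {2, 12}
Step 10: union(5, 8) -> already same set; set of 5 now {5, 8, 13}
Step 11: union(6, 5) -> merged; set of 6 now {5, 6, 8, 13}
Step 12: find(6) -> no change; set of 6 is {5, 6, 8, 13}
Component of 14: {3, 14}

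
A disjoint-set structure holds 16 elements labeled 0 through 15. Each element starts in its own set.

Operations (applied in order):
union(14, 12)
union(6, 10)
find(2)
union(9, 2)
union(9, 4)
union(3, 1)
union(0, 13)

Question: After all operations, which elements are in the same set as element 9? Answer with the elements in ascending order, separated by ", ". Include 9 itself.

Step 1: union(14, 12) -> merged; set of 14 now {12, 14}
Step 2: union(6, 10) -> merged; set of 6 now {6, 10}
Step 3: find(2) -> no change; set of 2 is {2}
Step 4: union(9, 2) -> merged; set of 9 now {2, 9}
Step 5: union(9, 4) -> merged; set of 9 now {2, 4, 9}
Step 6: union(3, 1) -> merged; set of 3 now {1, 3}
Step 7: union(0, 13) -> merged; set of 0 now {0, 13}
Component of 9: {2, 4, 9}

Answer: 2, 4, 9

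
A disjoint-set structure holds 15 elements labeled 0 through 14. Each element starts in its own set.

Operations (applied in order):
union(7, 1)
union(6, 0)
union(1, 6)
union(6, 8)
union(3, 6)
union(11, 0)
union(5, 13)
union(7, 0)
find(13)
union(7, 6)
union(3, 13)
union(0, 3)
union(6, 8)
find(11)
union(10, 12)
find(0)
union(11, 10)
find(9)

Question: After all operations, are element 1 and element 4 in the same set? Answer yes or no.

Step 1: union(7, 1) -> merged; set of 7 now {1, 7}
Step 2: union(6, 0) -> merged; set of 6 now {0, 6}
Step 3: union(1, 6) -> merged; set of 1 now {0, 1, 6, 7}
Step 4: union(6, 8) -> merged; set of 6 now {0, 1, 6, 7, 8}
Step 5: union(3, 6) -> merged; set of 3 now {0, 1, 3, 6, 7, 8}
Step 6: union(11, 0) -> merged; set of 11 now {0, 1, 3, 6, 7, 8, 11}
Step 7: union(5, 13) -> merged; set of 5 now {5, 13}
Step 8: union(7, 0) -> already same set; set of 7 now {0, 1, 3, 6, 7, 8, 11}
Step 9: find(13) -> no change; set of 13 is {5, 13}
Step 10: union(7, 6) -> already same set; set of 7 now {0, 1, 3, 6, 7, 8, 11}
Step 11: union(3, 13) -> merged; set of 3 now {0, 1, 3, 5, 6, 7, 8, 11, 13}
Step 12: union(0, 3) -> already same set; set of 0 now {0, 1, 3, 5, 6, 7, 8, 11, 13}
Step 13: union(6, 8) -> already same set; set of 6 now {0, 1, 3, 5, 6, 7, 8, 11, 13}
Step 14: find(11) -> no change; set of 11 is {0, 1, 3, 5, 6, 7, 8, 11, 13}
Step 15: union(10, 12) -> merged; set of 10 now {10, 12}
Step 16: find(0) -> no change; set of 0 is {0, 1, 3, 5, 6, 7, 8, 11, 13}
Step 17: union(11, 10) -> merged; set of 11 now {0, 1, 3, 5, 6, 7, 8, 10, 11, 12, 13}
Step 18: find(9) -> no change; set of 9 is {9}
Set of 1: {0, 1, 3, 5, 6, 7, 8, 10, 11, 12, 13}; 4 is not a member.

Answer: no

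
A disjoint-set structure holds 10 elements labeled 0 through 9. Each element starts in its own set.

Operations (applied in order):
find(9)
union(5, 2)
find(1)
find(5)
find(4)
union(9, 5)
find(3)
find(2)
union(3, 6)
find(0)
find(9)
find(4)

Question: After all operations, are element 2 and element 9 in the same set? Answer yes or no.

Step 1: find(9) -> no change; set of 9 is {9}
Step 2: union(5, 2) -> merged; set of 5 now {2, 5}
Step 3: find(1) -> no change; set of 1 is {1}
Step 4: find(5) -> no change; set of 5 is {2, 5}
Step 5: find(4) -> no change; set of 4 is {4}
Step 6: union(9, 5) -> merged; set of 9 now {2, 5, 9}
Step 7: find(3) -> no change; set of 3 is {3}
Step 8: find(2) -> no change; set of 2 is {2, 5, 9}
Step 9: union(3, 6) -> merged; set of 3 now {3, 6}
Step 10: find(0) -> no change; set of 0 is {0}
Step 11: find(9) -> no change; set of 9 is {2, 5, 9}
Step 12: find(4) -> no change; set of 4 is {4}
Set of 2: {2, 5, 9}; 9 is a member.

Answer: yes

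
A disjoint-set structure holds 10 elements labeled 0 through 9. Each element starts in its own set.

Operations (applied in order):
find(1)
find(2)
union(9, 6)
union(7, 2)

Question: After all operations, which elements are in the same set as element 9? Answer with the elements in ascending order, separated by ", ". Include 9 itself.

Step 1: find(1) -> no change; set of 1 is {1}
Step 2: find(2) -> no change; set of 2 is {2}
Step 3: union(9, 6) -> merged; set of 9 now {6, 9}
Step 4: union(7, 2) -> merged; set of 7 now {2, 7}
Component of 9: {6, 9}

Answer: 6, 9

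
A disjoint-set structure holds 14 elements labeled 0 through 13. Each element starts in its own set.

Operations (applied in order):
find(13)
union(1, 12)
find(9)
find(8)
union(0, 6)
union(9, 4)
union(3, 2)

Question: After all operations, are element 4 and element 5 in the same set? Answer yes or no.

Step 1: find(13) -> no change; set of 13 is {13}
Step 2: union(1, 12) -> merged; set of 1 now {1, 12}
Step 3: find(9) -> no change; set of 9 is {9}
Step 4: find(8) -> no change; set of 8 is {8}
Step 5: union(0, 6) -> merged; set of 0 now {0, 6}
Step 6: union(9, 4) -> merged; set of 9 now {4, 9}
Step 7: union(3, 2) -> merged; set of 3 now {2, 3}
Set of 4: {4, 9}; 5 is not a member.

Answer: no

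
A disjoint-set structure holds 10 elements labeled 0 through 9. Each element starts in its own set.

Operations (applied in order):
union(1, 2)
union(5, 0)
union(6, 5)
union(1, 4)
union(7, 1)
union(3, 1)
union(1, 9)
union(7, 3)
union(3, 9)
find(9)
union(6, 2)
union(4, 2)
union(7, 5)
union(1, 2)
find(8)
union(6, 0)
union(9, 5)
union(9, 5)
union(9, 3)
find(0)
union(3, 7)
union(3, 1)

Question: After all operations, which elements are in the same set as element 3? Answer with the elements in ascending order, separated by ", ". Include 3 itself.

Step 1: union(1, 2) -> merged; set of 1 now {1, 2}
Step 2: union(5, 0) -> merged; set of 5 now {0, 5}
Step 3: union(6, 5) -> merged; set of 6 now {0, 5, 6}
Step 4: union(1, 4) -> merged; set of 1 now {1, 2, 4}
Step 5: union(7, 1) -> merged; set of 7 now {1, 2, 4, 7}
Step 6: union(3, 1) -> merged; set of 3 now {1, 2, 3, 4, 7}
Step 7: union(1, 9) -> merged; set of 1 now {1, 2, 3, 4, 7, 9}
Step 8: union(7, 3) -> already same set; set of 7 now {1, 2, 3, 4, 7, 9}
Step 9: union(3, 9) -> already same set; set of 3 now {1, 2, 3, 4, 7, 9}
Step 10: find(9) -> no change; set of 9 is {1, 2, 3, 4, 7, 9}
Step 11: union(6, 2) -> merged; set of 6 now {0, 1, 2, 3, 4, 5, 6, 7, 9}
Step 12: union(4, 2) -> already same set; set of 4 now {0, 1, 2, 3, 4, 5, 6, 7, 9}
Step 13: union(7, 5) -> already same set; set of 7 now {0, 1, 2, 3, 4, 5, 6, 7, 9}
Step 14: union(1, 2) -> already same set; set of 1 now {0, 1, 2, 3, 4, 5, 6, 7, 9}
Step 15: find(8) -> no change; set of 8 is {8}
Step 16: union(6, 0) -> already same set; set of 6 now {0, 1, 2, 3, 4, 5, 6, 7, 9}
Step 17: union(9, 5) -> already same set; set of 9 now {0, 1, 2, 3, 4, 5, 6, 7, 9}
Step 18: union(9, 5) -> already same set; set of 9 now {0, 1, 2, 3, 4, 5, 6, 7, 9}
Step 19: union(9, 3) -> already same set; set of 9 now {0, 1, 2, 3, 4, 5, 6, 7, 9}
Step 20: find(0) -> no change; set of 0 is {0, 1, 2, 3, 4, 5, 6, 7, 9}
Step 21: union(3, 7) -> already same set; set of 3 now {0, 1, 2, 3, 4, 5, 6, 7, 9}
Step 22: union(3, 1) -> already same set; set of 3 now {0, 1, 2, 3, 4, 5, 6, 7, 9}
Component of 3: {0, 1, 2, 3, 4, 5, 6, 7, 9}

Answer: 0, 1, 2, 3, 4, 5, 6, 7, 9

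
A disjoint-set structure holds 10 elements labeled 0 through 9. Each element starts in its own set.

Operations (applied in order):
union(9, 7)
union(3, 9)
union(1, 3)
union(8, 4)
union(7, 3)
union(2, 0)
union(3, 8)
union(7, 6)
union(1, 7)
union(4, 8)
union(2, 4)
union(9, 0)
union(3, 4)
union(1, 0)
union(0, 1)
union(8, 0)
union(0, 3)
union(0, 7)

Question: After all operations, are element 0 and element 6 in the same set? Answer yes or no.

Answer: yes

Derivation:
Step 1: union(9, 7) -> merged; set of 9 now {7, 9}
Step 2: union(3, 9) -> merged; set of 3 now {3, 7, 9}
Step 3: union(1, 3) -> merged; set of 1 now {1, 3, 7, 9}
Step 4: union(8, 4) -> merged; set of 8 now {4, 8}
Step 5: union(7, 3) -> already same set; set of 7 now {1, 3, 7, 9}
Step 6: union(2, 0) -> merged; set of 2 now {0, 2}
Step 7: union(3, 8) -> merged; set of 3 now {1, 3, 4, 7, 8, 9}
Step 8: union(7, 6) -> merged; set of 7 now {1, 3, 4, 6, 7, 8, 9}
Step 9: union(1, 7) -> already same set; set of 1 now {1, 3, 4, 6, 7, 8, 9}
Step 10: union(4, 8) -> already same set; set of 4 now {1, 3, 4, 6, 7, 8, 9}
Step 11: union(2, 4) -> merged; set of 2 now {0, 1, 2, 3, 4, 6, 7, 8, 9}
Step 12: union(9, 0) -> already same set; set of 9 now {0, 1, 2, 3, 4, 6, 7, 8, 9}
Step 13: union(3, 4) -> already same set; set of 3 now {0, 1, 2, 3, 4, 6, 7, 8, 9}
Step 14: union(1, 0) -> already same set; set of 1 now {0, 1, 2, 3, 4, 6, 7, 8, 9}
Step 15: union(0, 1) -> already same set; set of 0 now {0, 1, 2, 3, 4, 6, 7, 8, 9}
Step 16: union(8, 0) -> already same set; set of 8 now {0, 1, 2, 3, 4, 6, 7, 8, 9}
Step 17: union(0, 3) -> already same set; set of 0 now {0, 1, 2, 3, 4, 6, 7, 8, 9}
Step 18: union(0, 7) -> already same set; set of 0 now {0, 1, 2, 3, 4, 6, 7, 8, 9}
Set of 0: {0, 1, 2, 3, 4, 6, 7, 8, 9}; 6 is a member.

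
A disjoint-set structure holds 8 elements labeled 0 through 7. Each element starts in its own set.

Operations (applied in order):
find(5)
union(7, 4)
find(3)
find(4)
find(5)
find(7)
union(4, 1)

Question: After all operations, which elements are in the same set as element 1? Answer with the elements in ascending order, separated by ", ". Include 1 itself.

Answer: 1, 4, 7

Derivation:
Step 1: find(5) -> no change; set of 5 is {5}
Step 2: union(7, 4) -> merged; set of 7 now {4, 7}
Step 3: find(3) -> no change; set of 3 is {3}
Step 4: find(4) -> no change; set of 4 is {4, 7}
Step 5: find(5) -> no change; set of 5 is {5}
Step 6: find(7) -> no change; set of 7 is {4, 7}
Step 7: union(4, 1) -> merged; set of 4 now {1, 4, 7}
Component of 1: {1, 4, 7}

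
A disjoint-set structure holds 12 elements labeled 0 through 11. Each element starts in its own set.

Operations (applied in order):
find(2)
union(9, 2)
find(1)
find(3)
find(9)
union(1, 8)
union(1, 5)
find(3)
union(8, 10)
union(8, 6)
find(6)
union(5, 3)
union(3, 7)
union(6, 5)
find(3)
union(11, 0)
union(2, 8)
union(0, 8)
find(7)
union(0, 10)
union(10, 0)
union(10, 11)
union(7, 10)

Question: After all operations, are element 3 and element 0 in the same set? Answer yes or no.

Answer: yes

Derivation:
Step 1: find(2) -> no change; set of 2 is {2}
Step 2: union(9, 2) -> merged; set of 9 now {2, 9}
Step 3: find(1) -> no change; set of 1 is {1}
Step 4: find(3) -> no change; set of 3 is {3}
Step 5: find(9) -> no change; set of 9 is {2, 9}
Step 6: union(1, 8) -> merged; set of 1 now {1, 8}
Step 7: union(1, 5) -> merged; set of 1 now {1, 5, 8}
Step 8: find(3) -> no change; set of 3 is {3}
Step 9: union(8, 10) -> merged; set of 8 now {1, 5, 8, 10}
Step 10: union(8, 6) -> merged; set of 8 now {1, 5, 6, 8, 10}
Step 11: find(6) -> no change; set of 6 is {1, 5, 6, 8, 10}
Step 12: union(5, 3) -> merged; set of 5 now {1, 3, 5, 6, 8, 10}
Step 13: union(3, 7) -> merged; set of 3 now {1, 3, 5, 6, 7, 8, 10}
Step 14: union(6, 5) -> already same set; set of 6 now {1, 3, 5, 6, 7, 8, 10}
Step 15: find(3) -> no change; set of 3 is {1, 3, 5, 6, 7, 8, 10}
Step 16: union(11, 0) -> merged; set of 11 now {0, 11}
Step 17: union(2, 8) -> merged; set of 2 now {1, 2, 3, 5, 6, 7, 8, 9, 10}
Step 18: union(0, 8) -> merged; set of 0 now {0, 1, 2, 3, 5, 6, 7, 8, 9, 10, 11}
Step 19: find(7) -> no change; set of 7 is {0, 1, 2, 3, 5, 6, 7, 8, 9, 10, 11}
Step 20: union(0, 10) -> already same set; set of 0 now {0, 1, 2, 3, 5, 6, 7, 8, 9, 10, 11}
Step 21: union(10, 0) -> already same set; set of 10 now {0, 1, 2, 3, 5, 6, 7, 8, 9, 10, 11}
Step 22: union(10, 11) -> already same set; set of 10 now {0, 1, 2, 3, 5, 6, 7, 8, 9, 10, 11}
Step 23: union(7, 10) -> already same set; set of 7 now {0, 1, 2, 3, 5, 6, 7, 8, 9, 10, 11}
Set of 3: {0, 1, 2, 3, 5, 6, 7, 8, 9, 10, 11}; 0 is a member.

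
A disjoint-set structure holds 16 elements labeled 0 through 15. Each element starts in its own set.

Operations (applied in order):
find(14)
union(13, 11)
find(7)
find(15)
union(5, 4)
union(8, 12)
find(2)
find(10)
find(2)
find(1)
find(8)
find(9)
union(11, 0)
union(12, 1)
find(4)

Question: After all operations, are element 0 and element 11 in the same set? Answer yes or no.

Step 1: find(14) -> no change; set of 14 is {14}
Step 2: union(13, 11) -> merged; set of 13 now {11, 13}
Step 3: find(7) -> no change; set of 7 is {7}
Step 4: find(15) -> no change; set of 15 is {15}
Step 5: union(5, 4) -> merged; set of 5 now {4, 5}
Step 6: union(8, 12) -> merged; set of 8 now {8, 12}
Step 7: find(2) -> no change; set of 2 is {2}
Step 8: find(10) -> no change; set of 10 is {10}
Step 9: find(2) -> no change; set of 2 is {2}
Step 10: find(1) -> no change; set of 1 is {1}
Step 11: find(8) -> no change; set of 8 is {8, 12}
Step 12: find(9) -> no change; set of 9 is {9}
Step 13: union(11, 0) -> merged; set of 11 now {0, 11, 13}
Step 14: union(12, 1) -> merged; set of 12 now {1, 8, 12}
Step 15: find(4) -> no change; set of 4 is {4, 5}
Set of 0: {0, 11, 13}; 11 is a member.

Answer: yes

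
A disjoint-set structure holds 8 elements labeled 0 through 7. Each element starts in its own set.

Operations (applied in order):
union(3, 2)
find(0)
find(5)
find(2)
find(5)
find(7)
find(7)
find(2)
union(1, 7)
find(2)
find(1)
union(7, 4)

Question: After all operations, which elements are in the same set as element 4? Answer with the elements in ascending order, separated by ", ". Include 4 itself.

Step 1: union(3, 2) -> merged; set of 3 now {2, 3}
Step 2: find(0) -> no change; set of 0 is {0}
Step 3: find(5) -> no change; set of 5 is {5}
Step 4: find(2) -> no change; set of 2 is {2, 3}
Step 5: find(5) -> no change; set of 5 is {5}
Step 6: find(7) -> no change; set of 7 is {7}
Step 7: find(7) -> no change; set of 7 is {7}
Step 8: find(2) -> no change; set of 2 is {2, 3}
Step 9: union(1, 7) -> merged; set of 1 now {1, 7}
Step 10: find(2) -> no change; set of 2 is {2, 3}
Step 11: find(1) -> no change; set of 1 is {1, 7}
Step 12: union(7, 4) -> merged; set of 7 now {1, 4, 7}
Component of 4: {1, 4, 7}

Answer: 1, 4, 7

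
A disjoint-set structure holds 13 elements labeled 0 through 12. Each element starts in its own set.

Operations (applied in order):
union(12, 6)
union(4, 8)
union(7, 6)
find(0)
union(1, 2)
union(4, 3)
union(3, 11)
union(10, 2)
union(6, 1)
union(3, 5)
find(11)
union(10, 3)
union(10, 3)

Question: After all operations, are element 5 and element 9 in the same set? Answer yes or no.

Step 1: union(12, 6) -> merged; set of 12 now {6, 12}
Step 2: union(4, 8) -> merged; set of 4 now {4, 8}
Step 3: union(7, 6) -> merged; set of 7 now {6, 7, 12}
Step 4: find(0) -> no change; set of 0 is {0}
Step 5: union(1, 2) -> merged; set of 1 now {1, 2}
Step 6: union(4, 3) -> merged; set of 4 now {3, 4, 8}
Step 7: union(3, 11) -> merged; set of 3 now {3, 4, 8, 11}
Step 8: union(10, 2) -> merged; set of 10 now {1, 2, 10}
Step 9: union(6, 1) -> merged; set of 6 now {1, 2, 6, 7, 10, 12}
Step 10: union(3, 5) -> merged; set of 3 now {3, 4, 5, 8, 11}
Step 11: find(11) -> no change; set of 11 is {3, 4, 5, 8, 11}
Step 12: union(10, 3) -> merged; set of 10 now {1, 2, 3, 4, 5, 6, 7, 8, 10, 11, 12}
Step 13: union(10, 3) -> already same set; set of 10 now {1, 2, 3, 4, 5, 6, 7, 8, 10, 11, 12}
Set of 5: {1, 2, 3, 4, 5, 6, 7, 8, 10, 11, 12}; 9 is not a member.

Answer: no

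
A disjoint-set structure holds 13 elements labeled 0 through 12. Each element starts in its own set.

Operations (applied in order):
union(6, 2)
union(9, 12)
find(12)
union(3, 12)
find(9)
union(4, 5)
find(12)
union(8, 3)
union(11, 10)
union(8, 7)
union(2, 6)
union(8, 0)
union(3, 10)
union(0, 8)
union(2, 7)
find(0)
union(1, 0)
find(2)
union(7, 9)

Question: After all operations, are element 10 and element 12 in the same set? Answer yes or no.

Answer: yes

Derivation:
Step 1: union(6, 2) -> merged; set of 6 now {2, 6}
Step 2: union(9, 12) -> merged; set of 9 now {9, 12}
Step 3: find(12) -> no change; set of 12 is {9, 12}
Step 4: union(3, 12) -> merged; set of 3 now {3, 9, 12}
Step 5: find(9) -> no change; set of 9 is {3, 9, 12}
Step 6: union(4, 5) -> merged; set of 4 now {4, 5}
Step 7: find(12) -> no change; set of 12 is {3, 9, 12}
Step 8: union(8, 3) -> merged; set of 8 now {3, 8, 9, 12}
Step 9: union(11, 10) -> merged; set of 11 now {10, 11}
Step 10: union(8, 7) -> merged; set of 8 now {3, 7, 8, 9, 12}
Step 11: union(2, 6) -> already same set; set of 2 now {2, 6}
Step 12: union(8, 0) -> merged; set of 8 now {0, 3, 7, 8, 9, 12}
Step 13: union(3, 10) -> merged; set of 3 now {0, 3, 7, 8, 9, 10, 11, 12}
Step 14: union(0, 8) -> already same set; set of 0 now {0, 3, 7, 8, 9, 10, 11, 12}
Step 15: union(2, 7) -> merged; set of 2 now {0, 2, 3, 6, 7, 8, 9, 10, 11, 12}
Step 16: find(0) -> no change; set of 0 is {0, 2, 3, 6, 7, 8, 9, 10, 11, 12}
Step 17: union(1, 0) -> merged; set of 1 now {0, 1, 2, 3, 6, 7, 8, 9, 10, 11, 12}
Step 18: find(2) -> no change; set of 2 is {0, 1, 2, 3, 6, 7, 8, 9, 10, 11, 12}
Step 19: union(7, 9) -> already same set; set of 7 now {0, 1, 2, 3, 6, 7, 8, 9, 10, 11, 12}
Set of 10: {0, 1, 2, 3, 6, 7, 8, 9, 10, 11, 12}; 12 is a member.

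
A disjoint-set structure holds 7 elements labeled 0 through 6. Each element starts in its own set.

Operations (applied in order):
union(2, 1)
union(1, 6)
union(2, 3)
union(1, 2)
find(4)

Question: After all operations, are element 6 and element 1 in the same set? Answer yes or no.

Step 1: union(2, 1) -> merged; set of 2 now {1, 2}
Step 2: union(1, 6) -> merged; set of 1 now {1, 2, 6}
Step 3: union(2, 3) -> merged; set of 2 now {1, 2, 3, 6}
Step 4: union(1, 2) -> already same set; set of 1 now {1, 2, 3, 6}
Step 5: find(4) -> no change; set of 4 is {4}
Set of 6: {1, 2, 3, 6}; 1 is a member.

Answer: yes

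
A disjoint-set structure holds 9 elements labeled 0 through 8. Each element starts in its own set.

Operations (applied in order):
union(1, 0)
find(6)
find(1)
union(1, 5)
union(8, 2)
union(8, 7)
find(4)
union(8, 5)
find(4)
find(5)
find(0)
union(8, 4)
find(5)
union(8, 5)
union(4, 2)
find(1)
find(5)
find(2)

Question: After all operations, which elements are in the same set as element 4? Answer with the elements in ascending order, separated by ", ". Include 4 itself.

Step 1: union(1, 0) -> merged; set of 1 now {0, 1}
Step 2: find(6) -> no change; set of 6 is {6}
Step 3: find(1) -> no change; set of 1 is {0, 1}
Step 4: union(1, 5) -> merged; set of 1 now {0, 1, 5}
Step 5: union(8, 2) -> merged; set of 8 now {2, 8}
Step 6: union(8, 7) -> merged; set of 8 now {2, 7, 8}
Step 7: find(4) -> no change; set of 4 is {4}
Step 8: union(8, 5) -> merged; set of 8 now {0, 1, 2, 5, 7, 8}
Step 9: find(4) -> no change; set of 4 is {4}
Step 10: find(5) -> no change; set of 5 is {0, 1, 2, 5, 7, 8}
Step 11: find(0) -> no change; set of 0 is {0, 1, 2, 5, 7, 8}
Step 12: union(8, 4) -> merged; set of 8 now {0, 1, 2, 4, 5, 7, 8}
Step 13: find(5) -> no change; set of 5 is {0, 1, 2, 4, 5, 7, 8}
Step 14: union(8, 5) -> already same set; set of 8 now {0, 1, 2, 4, 5, 7, 8}
Step 15: union(4, 2) -> already same set; set of 4 now {0, 1, 2, 4, 5, 7, 8}
Step 16: find(1) -> no change; set of 1 is {0, 1, 2, 4, 5, 7, 8}
Step 17: find(5) -> no change; set of 5 is {0, 1, 2, 4, 5, 7, 8}
Step 18: find(2) -> no change; set of 2 is {0, 1, 2, 4, 5, 7, 8}
Component of 4: {0, 1, 2, 4, 5, 7, 8}

Answer: 0, 1, 2, 4, 5, 7, 8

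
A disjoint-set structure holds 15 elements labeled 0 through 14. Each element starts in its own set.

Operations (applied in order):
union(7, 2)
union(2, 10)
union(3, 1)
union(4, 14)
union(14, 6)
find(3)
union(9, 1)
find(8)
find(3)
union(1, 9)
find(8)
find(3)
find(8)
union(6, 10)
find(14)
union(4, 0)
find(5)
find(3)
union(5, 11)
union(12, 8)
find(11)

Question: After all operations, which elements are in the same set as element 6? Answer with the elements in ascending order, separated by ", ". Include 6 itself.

Answer: 0, 2, 4, 6, 7, 10, 14

Derivation:
Step 1: union(7, 2) -> merged; set of 7 now {2, 7}
Step 2: union(2, 10) -> merged; set of 2 now {2, 7, 10}
Step 3: union(3, 1) -> merged; set of 3 now {1, 3}
Step 4: union(4, 14) -> merged; set of 4 now {4, 14}
Step 5: union(14, 6) -> merged; set of 14 now {4, 6, 14}
Step 6: find(3) -> no change; set of 3 is {1, 3}
Step 7: union(9, 1) -> merged; set of 9 now {1, 3, 9}
Step 8: find(8) -> no change; set of 8 is {8}
Step 9: find(3) -> no change; set of 3 is {1, 3, 9}
Step 10: union(1, 9) -> already same set; set of 1 now {1, 3, 9}
Step 11: find(8) -> no change; set of 8 is {8}
Step 12: find(3) -> no change; set of 3 is {1, 3, 9}
Step 13: find(8) -> no change; set of 8 is {8}
Step 14: union(6, 10) -> merged; set of 6 now {2, 4, 6, 7, 10, 14}
Step 15: find(14) -> no change; set of 14 is {2, 4, 6, 7, 10, 14}
Step 16: union(4, 0) -> merged; set of 4 now {0, 2, 4, 6, 7, 10, 14}
Step 17: find(5) -> no change; set of 5 is {5}
Step 18: find(3) -> no change; set of 3 is {1, 3, 9}
Step 19: union(5, 11) -> merged; set of 5 now {5, 11}
Step 20: union(12, 8) -> merged; set of 12 now {8, 12}
Step 21: find(11) -> no change; set of 11 is {5, 11}
Component of 6: {0, 2, 4, 6, 7, 10, 14}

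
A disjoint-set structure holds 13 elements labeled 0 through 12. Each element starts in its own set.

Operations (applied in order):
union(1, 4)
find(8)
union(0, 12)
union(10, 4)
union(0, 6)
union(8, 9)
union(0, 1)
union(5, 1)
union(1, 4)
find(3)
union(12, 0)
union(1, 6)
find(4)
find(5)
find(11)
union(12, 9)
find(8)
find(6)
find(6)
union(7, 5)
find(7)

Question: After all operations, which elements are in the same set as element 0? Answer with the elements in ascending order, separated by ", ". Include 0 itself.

Answer: 0, 1, 4, 5, 6, 7, 8, 9, 10, 12

Derivation:
Step 1: union(1, 4) -> merged; set of 1 now {1, 4}
Step 2: find(8) -> no change; set of 8 is {8}
Step 3: union(0, 12) -> merged; set of 0 now {0, 12}
Step 4: union(10, 4) -> merged; set of 10 now {1, 4, 10}
Step 5: union(0, 6) -> merged; set of 0 now {0, 6, 12}
Step 6: union(8, 9) -> merged; set of 8 now {8, 9}
Step 7: union(0, 1) -> merged; set of 0 now {0, 1, 4, 6, 10, 12}
Step 8: union(5, 1) -> merged; set of 5 now {0, 1, 4, 5, 6, 10, 12}
Step 9: union(1, 4) -> already same set; set of 1 now {0, 1, 4, 5, 6, 10, 12}
Step 10: find(3) -> no change; set of 3 is {3}
Step 11: union(12, 0) -> already same set; set of 12 now {0, 1, 4, 5, 6, 10, 12}
Step 12: union(1, 6) -> already same set; set of 1 now {0, 1, 4, 5, 6, 10, 12}
Step 13: find(4) -> no change; set of 4 is {0, 1, 4, 5, 6, 10, 12}
Step 14: find(5) -> no change; set of 5 is {0, 1, 4, 5, 6, 10, 12}
Step 15: find(11) -> no change; set of 11 is {11}
Step 16: union(12, 9) -> merged; set of 12 now {0, 1, 4, 5, 6, 8, 9, 10, 12}
Step 17: find(8) -> no change; set of 8 is {0, 1, 4, 5, 6, 8, 9, 10, 12}
Step 18: find(6) -> no change; set of 6 is {0, 1, 4, 5, 6, 8, 9, 10, 12}
Step 19: find(6) -> no change; set of 6 is {0, 1, 4, 5, 6, 8, 9, 10, 12}
Step 20: union(7, 5) -> merged; set of 7 now {0, 1, 4, 5, 6, 7, 8, 9, 10, 12}
Step 21: find(7) -> no change; set of 7 is {0, 1, 4, 5, 6, 7, 8, 9, 10, 12}
Component of 0: {0, 1, 4, 5, 6, 7, 8, 9, 10, 12}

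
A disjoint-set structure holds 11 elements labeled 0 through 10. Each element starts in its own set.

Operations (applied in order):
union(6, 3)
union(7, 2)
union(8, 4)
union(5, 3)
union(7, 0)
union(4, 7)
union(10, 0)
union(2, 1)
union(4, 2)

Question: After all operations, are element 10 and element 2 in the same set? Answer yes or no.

Answer: yes

Derivation:
Step 1: union(6, 3) -> merged; set of 6 now {3, 6}
Step 2: union(7, 2) -> merged; set of 7 now {2, 7}
Step 3: union(8, 4) -> merged; set of 8 now {4, 8}
Step 4: union(5, 3) -> merged; set of 5 now {3, 5, 6}
Step 5: union(7, 0) -> merged; set of 7 now {0, 2, 7}
Step 6: union(4, 7) -> merged; set of 4 now {0, 2, 4, 7, 8}
Step 7: union(10, 0) -> merged; set of 10 now {0, 2, 4, 7, 8, 10}
Step 8: union(2, 1) -> merged; set of 2 now {0, 1, 2, 4, 7, 8, 10}
Step 9: union(4, 2) -> already same set; set of 4 now {0, 1, 2, 4, 7, 8, 10}
Set of 10: {0, 1, 2, 4, 7, 8, 10}; 2 is a member.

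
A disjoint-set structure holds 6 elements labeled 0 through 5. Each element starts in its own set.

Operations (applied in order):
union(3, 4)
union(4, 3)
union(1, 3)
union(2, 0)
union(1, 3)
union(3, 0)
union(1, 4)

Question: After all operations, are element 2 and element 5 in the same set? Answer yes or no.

Answer: no

Derivation:
Step 1: union(3, 4) -> merged; set of 3 now {3, 4}
Step 2: union(4, 3) -> already same set; set of 4 now {3, 4}
Step 3: union(1, 3) -> merged; set of 1 now {1, 3, 4}
Step 4: union(2, 0) -> merged; set of 2 now {0, 2}
Step 5: union(1, 3) -> already same set; set of 1 now {1, 3, 4}
Step 6: union(3, 0) -> merged; set of 3 now {0, 1, 2, 3, 4}
Step 7: union(1, 4) -> already same set; set of 1 now {0, 1, 2, 3, 4}
Set of 2: {0, 1, 2, 3, 4}; 5 is not a member.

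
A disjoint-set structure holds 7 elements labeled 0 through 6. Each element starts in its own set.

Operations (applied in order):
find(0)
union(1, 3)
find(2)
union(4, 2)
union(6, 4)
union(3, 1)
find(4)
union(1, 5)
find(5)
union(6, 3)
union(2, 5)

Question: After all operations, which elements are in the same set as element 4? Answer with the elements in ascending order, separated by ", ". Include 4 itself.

Answer: 1, 2, 3, 4, 5, 6

Derivation:
Step 1: find(0) -> no change; set of 0 is {0}
Step 2: union(1, 3) -> merged; set of 1 now {1, 3}
Step 3: find(2) -> no change; set of 2 is {2}
Step 4: union(4, 2) -> merged; set of 4 now {2, 4}
Step 5: union(6, 4) -> merged; set of 6 now {2, 4, 6}
Step 6: union(3, 1) -> already same set; set of 3 now {1, 3}
Step 7: find(4) -> no change; set of 4 is {2, 4, 6}
Step 8: union(1, 5) -> merged; set of 1 now {1, 3, 5}
Step 9: find(5) -> no change; set of 5 is {1, 3, 5}
Step 10: union(6, 3) -> merged; set of 6 now {1, 2, 3, 4, 5, 6}
Step 11: union(2, 5) -> already same set; set of 2 now {1, 2, 3, 4, 5, 6}
Component of 4: {1, 2, 3, 4, 5, 6}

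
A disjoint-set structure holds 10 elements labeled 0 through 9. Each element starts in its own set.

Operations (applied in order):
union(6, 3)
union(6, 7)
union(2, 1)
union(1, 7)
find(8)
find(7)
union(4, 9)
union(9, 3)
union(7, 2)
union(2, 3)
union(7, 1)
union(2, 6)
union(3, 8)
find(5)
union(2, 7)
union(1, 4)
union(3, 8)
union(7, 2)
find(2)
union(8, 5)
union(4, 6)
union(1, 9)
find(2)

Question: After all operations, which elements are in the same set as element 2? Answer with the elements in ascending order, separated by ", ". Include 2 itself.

Step 1: union(6, 3) -> merged; set of 6 now {3, 6}
Step 2: union(6, 7) -> merged; set of 6 now {3, 6, 7}
Step 3: union(2, 1) -> merged; set of 2 now {1, 2}
Step 4: union(1, 7) -> merged; set of 1 now {1, 2, 3, 6, 7}
Step 5: find(8) -> no change; set of 8 is {8}
Step 6: find(7) -> no change; set of 7 is {1, 2, 3, 6, 7}
Step 7: union(4, 9) -> merged; set of 4 now {4, 9}
Step 8: union(9, 3) -> merged; set of 9 now {1, 2, 3, 4, 6, 7, 9}
Step 9: union(7, 2) -> already same set; set of 7 now {1, 2, 3, 4, 6, 7, 9}
Step 10: union(2, 3) -> already same set; set of 2 now {1, 2, 3, 4, 6, 7, 9}
Step 11: union(7, 1) -> already same set; set of 7 now {1, 2, 3, 4, 6, 7, 9}
Step 12: union(2, 6) -> already same set; set of 2 now {1, 2, 3, 4, 6, 7, 9}
Step 13: union(3, 8) -> merged; set of 3 now {1, 2, 3, 4, 6, 7, 8, 9}
Step 14: find(5) -> no change; set of 5 is {5}
Step 15: union(2, 7) -> already same set; set of 2 now {1, 2, 3, 4, 6, 7, 8, 9}
Step 16: union(1, 4) -> already same set; set of 1 now {1, 2, 3, 4, 6, 7, 8, 9}
Step 17: union(3, 8) -> already same set; set of 3 now {1, 2, 3, 4, 6, 7, 8, 9}
Step 18: union(7, 2) -> already same set; set of 7 now {1, 2, 3, 4, 6, 7, 8, 9}
Step 19: find(2) -> no change; set of 2 is {1, 2, 3, 4, 6, 7, 8, 9}
Step 20: union(8, 5) -> merged; set of 8 now {1, 2, 3, 4, 5, 6, 7, 8, 9}
Step 21: union(4, 6) -> already same set; set of 4 now {1, 2, 3, 4, 5, 6, 7, 8, 9}
Step 22: union(1, 9) -> already same set; set of 1 now {1, 2, 3, 4, 5, 6, 7, 8, 9}
Step 23: find(2) -> no change; set of 2 is {1, 2, 3, 4, 5, 6, 7, 8, 9}
Component of 2: {1, 2, 3, 4, 5, 6, 7, 8, 9}

Answer: 1, 2, 3, 4, 5, 6, 7, 8, 9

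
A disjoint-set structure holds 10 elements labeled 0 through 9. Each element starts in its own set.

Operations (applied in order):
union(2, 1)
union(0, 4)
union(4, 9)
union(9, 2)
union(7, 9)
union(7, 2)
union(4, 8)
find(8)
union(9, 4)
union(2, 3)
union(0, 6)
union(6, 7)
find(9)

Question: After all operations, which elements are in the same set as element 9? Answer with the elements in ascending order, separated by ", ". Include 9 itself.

Answer: 0, 1, 2, 3, 4, 6, 7, 8, 9

Derivation:
Step 1: union(2, 1) -> merged; set of 2 now {1, 2}
Step 2: union(0, 4) -> merged; set of 0 now {0, 4}
Step 3: union(4, 9) -> merged; set of 4 now {0, 4, 9}
Step 4: union(9, 2) -> merged; set of 9 now {0, 1, 2, 4, 9}
Step 5: union(7, 9) -> merged; set of 7 now {0, 1, 2, 4, 7, 9}
Step 6: union(7, 2) -> already same set; set of 7 now {0, 1, 2, 4, 7, 9}
Step 7: union(4, 8) -> merged; set of 4 now {0, 1, 2, 4, 7, 8, 9}
Step 8: find(8) -> no change; set of 8 is {0, 1, 2, 4, 7, 8, 9}
Step 9: union(9, 4) -> already same set; set of 9 now {0, 1, 2, 4, 7, 8, 9}
Step 10: union(2, 3) -> merged; set of 2 now {0, 1, 2, 3, 4, 7, 8, 9}
Step 11: union(0, 6) -> merged; set of 0 now {0, 1, 2, 3, 4, 6, 7, 8, 9}
Step 12: union(6, 7) -> already same set; set of 6 now {0, 1, 2, 3, 4, 6, 7, 8, 9}
Step 13: find(9) -> no change; set of 9 is {0, 1, 2, 3, 4, 6, 7, 8, 9}
Component of 9: {0, 1, 2, 3, 4, 6, 7, 8, 9}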